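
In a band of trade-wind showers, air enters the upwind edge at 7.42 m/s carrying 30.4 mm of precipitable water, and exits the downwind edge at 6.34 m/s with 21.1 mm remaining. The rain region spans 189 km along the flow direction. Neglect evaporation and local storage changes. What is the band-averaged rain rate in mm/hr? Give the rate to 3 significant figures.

R ≈ 1.75 mm/hr

Column moisture flux per unit crosswind length is F = V × PW.
Inflow: F_in = 7.42 × 30.4 = 225.568 mm·m/s
Outflow: F_out = 6.34 × 21.1 = 133.774 mm·m/s
Steady-state rate R = (F_in − F_out)/L = (225.568 − 133.774) / 189000 m = 4.857e-04 mm/s.
R = 4.857e-04 × 3600 = 1.75 mm/hr.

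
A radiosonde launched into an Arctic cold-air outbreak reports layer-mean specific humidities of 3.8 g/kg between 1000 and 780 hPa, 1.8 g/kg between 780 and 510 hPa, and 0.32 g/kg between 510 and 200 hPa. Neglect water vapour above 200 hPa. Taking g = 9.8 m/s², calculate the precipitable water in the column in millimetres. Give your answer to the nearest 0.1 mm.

PW ≈ 14.5 mm

Precipitable water is the column-integrated vapour mass per unit area: PW = (1/g) Σ q̄ Δp, with q in kg/kg and Δp in Pa (1 kg/m² of water = 1 mm).
Layer 1000–780 hPa: Δp = 220 hPa = 22000 Pa, q̄ = 0.0038 kg/kg → 0.0038 × 22000 / 9.8 = 8.53 mm
Layer 780–510 hPa: Δp = 270 hPa = 27000 Pa, q̄ = 0.0018 kg/kg → 0.0018 × 27000 / 9.8 = 4.96 mm
Layer 510–200 hPa: Δp = 310 hPa = 31000 Pa, q̄ = 0.00032 kg/kg → 0.00032 × 31000 / 9.8 = 1.01 mm
PW = 8.53 + 4.96 + 1.01 = 14.50 ≈ 14.5 mm.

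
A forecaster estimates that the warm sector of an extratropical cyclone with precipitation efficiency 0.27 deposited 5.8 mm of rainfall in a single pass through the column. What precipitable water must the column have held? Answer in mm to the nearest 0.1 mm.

PW ≈ 21.5 mm

PW = rainfall / ε = 5.8 / 0.27 = 21.5 mm.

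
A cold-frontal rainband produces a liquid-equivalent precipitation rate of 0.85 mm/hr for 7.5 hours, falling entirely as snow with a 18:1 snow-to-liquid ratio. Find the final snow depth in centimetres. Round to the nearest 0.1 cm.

Liquid-equivalent depth = 0.85 × 7.5 = 6.375 mm.
Snow depth = 6.375 mm × 18 = 114.75 mm = 11.5 cm.

snow depth ≈ 11.5 cm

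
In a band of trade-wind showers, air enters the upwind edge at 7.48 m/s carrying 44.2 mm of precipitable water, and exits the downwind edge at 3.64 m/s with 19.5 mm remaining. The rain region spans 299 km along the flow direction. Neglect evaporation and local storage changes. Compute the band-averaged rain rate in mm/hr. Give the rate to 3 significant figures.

R ≈ 3.13 mm/hr

Column moisture flux per unit crosswind length is F = V × PW.
Inflow: F_in = 7.48 × 44.2 = 330.616 mm·m/s
Outflow: F_out = 3.64 × 19.5 = 70.98 mm·m/s
Steady-state rate R = (F_in − F_out)/L = (330.616 − 70.98) / 299000 m = 8.683e-04 mm/s.
R = 8.683e-04 × 3600 = 3.13 mm/hr.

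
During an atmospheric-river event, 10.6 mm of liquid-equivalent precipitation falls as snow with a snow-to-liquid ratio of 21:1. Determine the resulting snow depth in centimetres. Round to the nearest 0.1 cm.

Snow depth = liquid × ratio = 10.6 mm × 21 = 222.6 mm = 22.3 cm.

snow depth ≈ 22.3 cm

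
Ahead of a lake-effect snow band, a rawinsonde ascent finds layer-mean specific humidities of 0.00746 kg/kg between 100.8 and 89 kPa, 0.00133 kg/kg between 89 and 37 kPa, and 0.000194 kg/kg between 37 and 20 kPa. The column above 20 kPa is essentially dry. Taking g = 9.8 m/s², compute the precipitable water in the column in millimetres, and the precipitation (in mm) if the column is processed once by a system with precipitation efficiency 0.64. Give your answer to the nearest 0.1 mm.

PW ≈ 16.4 mm; precipitation ≈ 10.5 mm

Precipitable water is the column-integrated vapour mass per unit area: PW = (1/g) Σ q̄ Δp, with q in kg/kg and Δp in Pa (1 kg/m² of water = 1 mm).
Layer 100.8–89 kPa: Δp = 118 hPa = 11800 Pa, q̄ = 0.00746 kg/kg → 0.00746 × 11800 / 9.8 = 8.98 mm
Layer 89–37 kPa: Δp = 520 hPa = 52000 Pa, q̄ = 0.00133 kg/kg → 0.00133 × 52000 / 9.8 = 7.06 mm
Layer 37–20 kPa: Δp = 170 hPa = 17000 Pa, q̄ = 0.000194 kg/kg → 0.000194 × 17000 / 9.8 = 0.34 mm
PW = 8.98 + 7.06 + 0.34 = 16.38 ≈ 16.4 mm.
Precipitation = ε × PW = 0.64 × 16.4 = 10.5 mm.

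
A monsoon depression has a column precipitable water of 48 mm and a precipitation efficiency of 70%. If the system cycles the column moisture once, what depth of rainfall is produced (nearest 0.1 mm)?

Rainfall = ε × PW = 0.70 × 48 = 33.6 mm.

rainfall ≈ 33.6 mm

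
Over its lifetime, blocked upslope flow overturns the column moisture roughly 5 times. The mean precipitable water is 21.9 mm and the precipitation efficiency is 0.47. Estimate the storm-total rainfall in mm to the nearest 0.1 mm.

Each cycle deposits ε × PW = 0.47 × 21.9 = 10.293 mm.
Over 5 cycles: 5 × 10.293 = 51.5 mm.

rainfall ≈ 51.5 mm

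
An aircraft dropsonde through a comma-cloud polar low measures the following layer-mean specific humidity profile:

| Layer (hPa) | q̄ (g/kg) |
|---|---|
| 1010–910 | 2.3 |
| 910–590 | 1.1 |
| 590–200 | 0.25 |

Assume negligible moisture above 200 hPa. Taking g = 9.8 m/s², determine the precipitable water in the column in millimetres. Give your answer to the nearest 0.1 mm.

PW ≈ 6.9 mm

Precipitable water is the column-integrated vapour mass per unit area: PW = (1/g) Σ q̄ Δp, with q in kg/kg and Δp in Pa (1 kg/m² of water = 1 mm).
Layer 1010–910 hPa: Δp = 100 hPa = 10000 Pa, q̄ = 0.0023 kg/kg → 0.0023 × 10000 / 9.8 = 2.35 mm
Layer 910–590 hPa: Δp = 320 hPa = 32000 Pa, q̄ = 0.0011 kg/kg → 0.0011 × 32000 / 9.8 = 3.59 mm
Layer 590–200 hPa: Δp = 390 hPa = 39000 Pa, q̄ = 0.00025 kg/kg → 0.00025 × 39000 / 9.8 = 0.99 mm
PW = 2.35 + 3.59 + 0.99 = 6.93 ≈ 6.9 mm.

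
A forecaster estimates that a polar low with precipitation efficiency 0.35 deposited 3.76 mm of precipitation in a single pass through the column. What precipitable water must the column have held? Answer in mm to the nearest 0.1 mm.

PW = precipitation / ε = 3.76 / 0.35 = 10.7 mm.

PW ≈ 10.7 mm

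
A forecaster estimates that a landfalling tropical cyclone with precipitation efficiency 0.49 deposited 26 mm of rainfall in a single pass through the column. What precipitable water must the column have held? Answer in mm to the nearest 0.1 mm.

PW ≈ 53.1 mm

PW = rainfall / ε = 26 / 0.49 = 53.1 mm.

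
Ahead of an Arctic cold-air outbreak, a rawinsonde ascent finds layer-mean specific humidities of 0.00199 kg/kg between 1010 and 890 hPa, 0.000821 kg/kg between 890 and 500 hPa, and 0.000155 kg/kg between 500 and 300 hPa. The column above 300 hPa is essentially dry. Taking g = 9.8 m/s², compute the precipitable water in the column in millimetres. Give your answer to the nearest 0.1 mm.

PW ≈ 6.0 mm

Precipitable water is the column-integrated vapour mass per unit area: PW = (1/g) Σ q̄ Δp, with q in kg/kg and Δp in Pa (1 kg/m² of water = 1 mm).
Layer 1010–890 hPa: Δp = 120 hPa = 12000 Pa, q̄ = 0.00199 kg/kg → 0.00199 × 12000 / 9.8 = 2.44 mm
Layer 890–500 hPa: Δp = 390 hPa = 39000 Pa, q̄ = 0.000821 kg/kg → 0.000821 × 39000 / 9.8 = 3.27 mm
Layer 500–300 hPa: Δp = 200 hPa = 20000 Pa, q̄ = 0.000155 kg/kg → 0.000155 × 20000 / 9.8 = 0.32 mm
PW = 2.44 + 3.27 + 0.32 = 6.03 ≈ 6.0 mm.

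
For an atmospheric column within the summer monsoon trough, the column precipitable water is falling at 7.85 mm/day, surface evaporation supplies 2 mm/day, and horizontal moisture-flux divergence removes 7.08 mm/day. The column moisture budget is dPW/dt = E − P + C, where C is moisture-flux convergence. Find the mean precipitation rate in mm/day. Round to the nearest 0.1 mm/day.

P ≈ 2.8 mm/day

dPW/dt = -7.85 mm/day.
P = E + C − dPW/dt = 2 + (-7.08) − (-7.85) = 2.8 mm/day.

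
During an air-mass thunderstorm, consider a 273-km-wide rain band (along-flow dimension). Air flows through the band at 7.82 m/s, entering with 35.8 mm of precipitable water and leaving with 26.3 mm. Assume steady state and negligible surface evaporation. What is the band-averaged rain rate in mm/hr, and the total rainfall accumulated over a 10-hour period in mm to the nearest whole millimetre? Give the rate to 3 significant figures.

Column moisture flux per unit crosswind length is F = V × PW.
Inflow: F_in = 7.82 × 35.8 = 279.956 mm·m/s
Outflow: F_out = 7.82 × 26.3 = 205.666 mm·m/s
Steady-state rate R = (F_in − F_out)/L = (279.956 − 205.666) / 273000 m = 2.721e-04 mm/s.
R = 2.721e-04 × 3600 = 0.980 mm/hr.
Over 10 h: total = 0.980 × 10 = 9.8 ≈ 10 mm.

R ≈ 0.980 mm/hr; total ≈ 10 mm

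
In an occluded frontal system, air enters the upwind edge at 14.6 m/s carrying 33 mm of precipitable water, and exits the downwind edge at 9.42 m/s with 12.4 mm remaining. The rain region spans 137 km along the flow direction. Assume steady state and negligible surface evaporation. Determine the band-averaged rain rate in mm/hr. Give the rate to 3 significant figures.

Column moisture flux per unit crosswind length is F = V × PW.
Inflow: F_in = 14.6 × 33 = 481.8 mm·m/s
Outflow: F_out = 9.42 × 12.4 = 116.808 mm·m/s
Steady-state rate R = (F_in − F_out)/L = (481.8 − 116.808) / 137000 m = 2.664e-03 mm/s.
R = 2.664e-03 × 3600 = 9.59 mm/hr.

R ≈ 9.59 mm/hr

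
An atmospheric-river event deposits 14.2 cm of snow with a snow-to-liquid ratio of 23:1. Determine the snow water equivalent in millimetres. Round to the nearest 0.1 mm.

SWE = snow depth / ratio = 14.2 cm / 23 = 0.617 cm = 6.2 mm.

SWE ≈ 6.2 mm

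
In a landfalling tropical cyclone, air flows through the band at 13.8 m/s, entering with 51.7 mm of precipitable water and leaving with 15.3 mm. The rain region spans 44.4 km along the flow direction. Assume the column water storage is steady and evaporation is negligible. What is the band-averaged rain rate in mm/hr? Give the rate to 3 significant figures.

R ≈ 40.7 mm/hr

Column moisture flux per unit crosswind length is F = V × PW.
Inflow: F_in = 13.8 × 51.7 = 713.46 mm·m/s
Outflow: F_out = 13.8 × 15.3 = 211.14 mm·m/s
Steady-state rate R = (F_in − F_out)/L = (713.46 − 211.14) / 44400 m = 1.131e-02 mm/s.
R = 1.131e-02 × 3600 = 40.7 mm/hr.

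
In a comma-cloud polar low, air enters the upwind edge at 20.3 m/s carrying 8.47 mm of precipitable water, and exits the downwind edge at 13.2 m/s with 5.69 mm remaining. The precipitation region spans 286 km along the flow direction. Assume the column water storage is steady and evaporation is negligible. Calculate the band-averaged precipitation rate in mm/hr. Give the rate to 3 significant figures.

Column moisture flux per unit crosswind length is F = V × PW.
Inflow: F_in = 20.3 × 8.47 = 171.941 mm·m/s
Outflow: F_out = 13.2 × 5.69 = 75.108 mm·m/s
Steady-state rate R = (F_in − F_out)/L = (171.941 − 75.108) / 286000 m = 3.386e-04 mm/s.
R = 3.386e-04 × 3600 = 1.22 mm/hr.

R ≈ 1.22 mm/hr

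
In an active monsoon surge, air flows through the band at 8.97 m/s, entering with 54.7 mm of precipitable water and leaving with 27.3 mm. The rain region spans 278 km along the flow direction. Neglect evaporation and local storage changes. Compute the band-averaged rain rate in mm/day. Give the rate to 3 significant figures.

Column moisture flux per unit crosswind length is F = V × PW.
Inflow: F_in = 8.97 × 54.7 = 490.659 mm·m/s
Outflow: F_out = 8.97 × 27.3 = 244.881 mm·m/s
Steady-state rate R = (F_in − F_out)/L = (490.659 − 244.881) / 278000 m = 8.841e-04 mm/s.
R = 8.841e-04 × 3600 × 24 = 76.4 mm/day.

R ≈ 76.4 mm/day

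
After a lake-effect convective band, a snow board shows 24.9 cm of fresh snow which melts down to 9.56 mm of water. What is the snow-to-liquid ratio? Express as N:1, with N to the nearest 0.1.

ratio ≈ 26.0

Ratio = snow depth / SWE = 249 mm / 9.56 mm = 26.0, i.e. 26.0:1.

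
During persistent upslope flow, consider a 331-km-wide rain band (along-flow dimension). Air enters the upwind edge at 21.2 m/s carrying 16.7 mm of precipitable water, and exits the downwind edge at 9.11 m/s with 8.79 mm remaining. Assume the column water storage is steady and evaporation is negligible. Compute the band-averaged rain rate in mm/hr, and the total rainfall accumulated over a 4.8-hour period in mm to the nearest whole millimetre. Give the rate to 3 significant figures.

Column moisture flux per unit crosswind length is F = V × PW.
Inflow: F_in = 21.2 × 16.7 = 354.04 mm·m/s
Outflow: F_out = 9.11 × 8.79 = 80.0769 mm·m/s
Steady-state rate R = (F_in − F_out)/L = (354.04 − 80.0769) / 331000 m = 8.277e-04 mm/s.
R = 8.277e-04 × 3600 = 2.98 mm/hr.
Over 4.8 h: total = 2.98 × 4.8 = 14.304 ≈ 14 mm.

R ≈ 2.98 mm/hr; total ≈ 14 mm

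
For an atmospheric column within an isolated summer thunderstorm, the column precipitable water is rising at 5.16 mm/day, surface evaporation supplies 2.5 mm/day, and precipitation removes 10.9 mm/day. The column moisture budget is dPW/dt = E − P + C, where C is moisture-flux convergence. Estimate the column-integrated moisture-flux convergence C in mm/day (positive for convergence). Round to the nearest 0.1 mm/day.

dPW/dt = +5.16 mm/day.
C = dPW/dt − E + P = (+5.16) − 2.5 + 10.9 = 13.6 mm/day.

C ≈ 13.6 mm/day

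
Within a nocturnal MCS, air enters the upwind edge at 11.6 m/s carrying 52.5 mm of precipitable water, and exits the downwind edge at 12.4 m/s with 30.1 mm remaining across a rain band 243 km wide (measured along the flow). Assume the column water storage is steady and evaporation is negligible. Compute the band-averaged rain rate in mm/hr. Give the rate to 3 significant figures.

R ≈ 3.49 mm/hr

Column moisture flux per unit crosswind length is F = V × PW.
Inflow: F_in = 11.6 × 52.5 = 609 mm·m/s
Outflow: F_out = 12.4 × 30.1 = 373.24 mm·m/s
Steady-state rate R = (F_in − F_out)/L = (609 − 373.24) / 243000 m = 9.702e-04 mm/s.
R = 9.702e-04 × 3600 = 3.49 mm/hr.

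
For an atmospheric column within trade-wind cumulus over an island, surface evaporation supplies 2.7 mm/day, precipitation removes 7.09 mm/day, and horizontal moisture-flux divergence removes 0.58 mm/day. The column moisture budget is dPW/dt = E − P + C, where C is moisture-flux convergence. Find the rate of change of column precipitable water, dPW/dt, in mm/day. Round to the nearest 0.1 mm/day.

dPW/dt = E − P + C = 2.7 − 7.09 + (-0.58) = -5.0 mm/day.

dPW/dt ≈ -5.0 mm/day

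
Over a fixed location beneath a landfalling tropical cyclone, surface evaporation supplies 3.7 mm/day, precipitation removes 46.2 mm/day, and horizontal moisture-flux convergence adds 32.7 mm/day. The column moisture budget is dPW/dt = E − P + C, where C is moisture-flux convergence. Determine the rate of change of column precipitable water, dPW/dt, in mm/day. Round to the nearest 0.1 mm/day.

dPW/dt ≈ -9.8 mm/day

dPW/dt = E − P + C = 3.7 − 46.2 + (32.7) = -9.8 mm/day.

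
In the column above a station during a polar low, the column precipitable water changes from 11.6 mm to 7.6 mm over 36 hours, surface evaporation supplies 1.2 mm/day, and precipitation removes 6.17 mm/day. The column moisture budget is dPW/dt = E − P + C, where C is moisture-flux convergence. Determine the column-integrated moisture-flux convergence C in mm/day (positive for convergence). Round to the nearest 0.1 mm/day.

C ≈ 2.3 mm/day

dPW/dt = (7.6 − 11.6) mm / (36/24 day) = -2.667 mm/day.
C = dPW/dt − E + P = (-2.667) − 1.2 + 6.17 = 2.3 mm/day.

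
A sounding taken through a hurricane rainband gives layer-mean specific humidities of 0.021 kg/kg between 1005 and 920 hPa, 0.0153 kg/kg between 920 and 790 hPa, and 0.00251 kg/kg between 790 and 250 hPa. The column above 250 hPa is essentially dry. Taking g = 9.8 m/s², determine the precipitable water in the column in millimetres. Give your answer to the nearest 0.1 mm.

PW ≈ 52.3 mm

Precipitable water is the column-integrated vapour mass per unit area: PW = (1/g) Σ q̄ Δp, with q in kg/kg and Δp in Pa (1 kg/m² of water = 1 mm).
Layer 1005–920 hPa: Δp = 85 hPa = 8500 Pa, q̄ = 0.021 kg/kg → 0.021 × 8500 / 9.8 = 18.21 mm
Layer 920–790 hPa: Δp = 130 hPa = 13000 Pa, q̄ = 0.0153 kg/kg → 0.0153 × 13000 / 9.8 = 20.30 mm
Layer 790–250 hPa: Δp = 540 hPa = 54000 Pa, q̄ = 0.00251 kg/kg → 0.00251 × 54000 / 9.8 = 13.83 mm
PW = 18.21 + 20.30 + 13.83 = 52.34 ≈ 52.3 mm.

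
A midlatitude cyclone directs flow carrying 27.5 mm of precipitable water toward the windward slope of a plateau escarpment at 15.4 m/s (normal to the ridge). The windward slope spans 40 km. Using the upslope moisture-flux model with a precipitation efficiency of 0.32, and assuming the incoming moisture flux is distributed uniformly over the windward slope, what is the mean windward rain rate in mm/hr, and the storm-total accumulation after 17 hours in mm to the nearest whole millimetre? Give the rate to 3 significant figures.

R ≈ 12.2 mm/hr; total ≈ 207 mm

Incoming column moisture flux per unit ridge length: F = V × PW = 15.4 × 27.5 = 423.5 mm·m/s.
Spread over the 40 km slope with efficiency ε = 0.32: R = ε·F/W = 0.32 × 423.5 / 40000 m = 3.388e-03 mm/s.
R = 3.388e-03 × 3600 = 12.2 mm/hr.
Over 17 h: total = 12.2 × 17 = 207.4 ≈ 207 mm.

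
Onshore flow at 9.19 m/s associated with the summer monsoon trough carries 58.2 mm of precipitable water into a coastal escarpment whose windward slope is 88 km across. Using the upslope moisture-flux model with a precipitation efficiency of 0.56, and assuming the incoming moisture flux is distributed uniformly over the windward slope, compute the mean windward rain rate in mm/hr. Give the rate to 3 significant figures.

R ≈ 12.3 mm/hr

Incoming column moisture flux per unit ridge length: F = V × PW = 9.19 × 58.2 = 534.858 mm·m/s.
Spread over the 88 km slope with efficiency ε = 0.56: R = ε·F/W = 0.56 × 534.858 / 88000 m = 3.404e-03 mm/s.
R = 3.404e-03 × 3600 = 12.3 mm/hr.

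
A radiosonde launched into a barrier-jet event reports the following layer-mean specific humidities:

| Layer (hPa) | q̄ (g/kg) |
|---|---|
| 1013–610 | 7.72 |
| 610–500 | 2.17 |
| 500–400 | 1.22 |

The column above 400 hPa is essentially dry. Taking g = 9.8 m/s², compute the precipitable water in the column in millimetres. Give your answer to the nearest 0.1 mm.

PW ≈ 35.4 mm

Precipitable water is the column-integrated vapour mass per unit area: PW = (1/g) Σ q̄ Δp, with q in kg/kg and Δp in Pa (1 kg/m² of water = 1 mm).
Layer 1013–610 hPa: Δp = 403 hPa = 40300 Pa, q̄ = 0.00772 kg/kg → 0.00772 × 40300 / 9.8 = 31.75 mm
Layer 610–500 hPa: Δp = 110 hPa = 11000 Pa, q̄ = 0.00217 kg/kg → 0.00217 × 11000 / 9.8 = 2.44 mm
Layer 500–400 hPa: Δp = 100 hPa = 10000 Pa, q̄ = 0.00122 kg/kg → 0.00122 × 10000 / 9.8 = 1.24 mm
PW = 31.75 + 2.44 + 1.24 = 35.43 ≈ 35.4 mm.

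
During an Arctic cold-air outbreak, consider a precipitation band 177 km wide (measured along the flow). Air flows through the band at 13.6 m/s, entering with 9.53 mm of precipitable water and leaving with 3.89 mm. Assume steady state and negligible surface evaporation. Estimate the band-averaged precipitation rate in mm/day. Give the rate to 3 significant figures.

Column moisture flux per unit crosswind length is F = V × PW.
Inflow: F_in = 13.6 × 9.53 = 129.608 mm·m/s
Outflow: F_out = 13.6 × 3.89 = 52.904 mm·m/s
Steady-state rate R = (F_in − F_out)/L = (129.608 − 52.904) / 177000 m = 4.334e-04 mm/s.
R = 4.334e-04 × 3600 × 24 = 37.4 mm/day.

R ≈ 37.4 mm/day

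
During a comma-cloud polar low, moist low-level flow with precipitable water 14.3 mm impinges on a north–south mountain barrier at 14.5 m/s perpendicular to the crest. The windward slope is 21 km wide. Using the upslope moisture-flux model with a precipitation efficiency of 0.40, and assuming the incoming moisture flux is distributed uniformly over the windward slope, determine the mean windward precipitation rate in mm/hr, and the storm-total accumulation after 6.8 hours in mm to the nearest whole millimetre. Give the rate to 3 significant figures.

Incoming column moisture flux per unit ridge length: F = V × PW = 14.5 × 14.3 = 207.35 mm·m/s.
Spread over the 21 km slope with efficiency ε = 0.40: R = ε·F/W = 0.40 × 207.35 / 21000 m = 3.950e-03 mm/s.
R = 3.950e-03 × 3600 = 14.2 mm/hr.
Over 6.8 h: total = 14.2 × 6.8 = 96.56 ≈ 97 mm.

R ≈ 14.2 mm/hr; total ≈ 97 mm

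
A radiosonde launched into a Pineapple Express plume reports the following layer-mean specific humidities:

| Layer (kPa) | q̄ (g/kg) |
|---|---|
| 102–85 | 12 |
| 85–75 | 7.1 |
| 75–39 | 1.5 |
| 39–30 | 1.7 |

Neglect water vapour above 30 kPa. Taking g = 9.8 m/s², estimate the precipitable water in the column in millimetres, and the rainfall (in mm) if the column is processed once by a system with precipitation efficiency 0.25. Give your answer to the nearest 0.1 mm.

Precipitable water is the column-integrated vapour mass per unit area: PW = (1/g) Σ q̄ Δp, with q in kg/kg and Δp in Pa (1 kg/m² of water = 1 mm).
Layer 102–85 kPa: Δp = 170 hPa = 17000 Pa, q̄ = 0.012 kg/kg → 0.012 × 17000 / 9.8 = 20.82 mm
Layer 85–75 kPa: Δp = 100 hPa = 10000 Pa, q̄ = 0.0071 kg/kg → 0.0071 × 10000 / 9.8 = 7.24 mm
Layer 75–39 kPa: Δp = 360 hPa = 36000 Pa, q̄ = 0.0015 kg/kg → 0.0015 × 36000 / 9.8 = 5.51 mm
Layer 39–30 kPa: Δp = 90 hPa = 9000 Pa, q̄ = 0.0017 kg/kg → 0.0017 × 9000 / 9.8 = 1.56 mm
PW = 20.82 + 7.24 + 5.51 + 1.56 = 35.13 ≈ 35.1 mm.
Rainfall = ε × PW = 0.25 × 35.1 = 8.8 mm.

PW ≈ 35.1 mm; rainfall ≈ 8.8 mm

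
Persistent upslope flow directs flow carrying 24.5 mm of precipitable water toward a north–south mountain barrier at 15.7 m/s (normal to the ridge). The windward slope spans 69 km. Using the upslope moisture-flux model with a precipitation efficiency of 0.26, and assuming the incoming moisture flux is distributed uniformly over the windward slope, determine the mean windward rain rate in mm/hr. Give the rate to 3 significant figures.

R ≈ 5.22 mm/hr

Incoming column moisture flux per unit ridge length: F = V × PW = 15.7 × 24.5 = 384.65 mm·m/s.
Spread over the 69 km slope with efficiency ε = 0.26: R = ε·F/W = 0.26 × 384.65 / 69000 m = 1.449e-03 mm/s.
R = 1.449e-03 × 3600 = 5.22 mm/hr.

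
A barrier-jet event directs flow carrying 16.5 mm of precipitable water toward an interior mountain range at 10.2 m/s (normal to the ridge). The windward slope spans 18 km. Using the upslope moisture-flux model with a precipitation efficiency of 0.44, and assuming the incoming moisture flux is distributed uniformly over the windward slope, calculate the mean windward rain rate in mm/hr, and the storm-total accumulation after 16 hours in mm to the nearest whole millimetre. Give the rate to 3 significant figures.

Incoming column moisture flux per unit ridge length: F = V × PW = 10.2 × 16.5 = 168.3 mm·m/s.
Spread over the 18 km slope with efficiency ε = 0.44: R = ε·F/W = 0.44 × 168.3 / 18000 m = 4.114e-03 mm/s.
R = 4.114e-03 × 3600 = 14.8 mm/hr.
Over 16 h: total = 14.8 × 16 = 236.8 ≈ 237 mm.

R ≈ 14.8 mm/hr; total ≈ 237 mm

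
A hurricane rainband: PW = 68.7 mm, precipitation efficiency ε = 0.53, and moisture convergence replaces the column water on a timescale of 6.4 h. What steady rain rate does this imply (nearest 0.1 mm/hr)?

Each overturning extracts ε × PW = 0.53 × 68.7 = 36.411 mm.
Rate = ε·PW / τ = 36.411 / 6.4 h = 5.7 mm/hr.

R ≈ 5.7 mm/hr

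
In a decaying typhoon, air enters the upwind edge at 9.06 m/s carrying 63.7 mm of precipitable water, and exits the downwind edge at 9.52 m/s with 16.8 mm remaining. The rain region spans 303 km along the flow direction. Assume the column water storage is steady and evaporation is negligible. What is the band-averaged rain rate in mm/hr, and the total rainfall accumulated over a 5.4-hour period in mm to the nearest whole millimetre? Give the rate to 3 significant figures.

R ≈ 4.96 mm/hr; total ≈ 27 mm

Column moisture flux per unit crosswind length is F = V × PW.
Inflow: F_in = 9.06 × 63.7 = 577.122 mm·m/s
Outflow: F_out = 9.52 × 16.8 = 159.936 mm·m/s
Steady-state rate R = (F_in − F_out)/L = (577.122 − 159.936) / 303000 m = 1.377e-03 mm/s.
R = 1.377e-03 × 3600 = 4.96 mm/hr.
Over 5.4 h: total = 4.96 × 5.4 = 26.784 ≈ 27 mm.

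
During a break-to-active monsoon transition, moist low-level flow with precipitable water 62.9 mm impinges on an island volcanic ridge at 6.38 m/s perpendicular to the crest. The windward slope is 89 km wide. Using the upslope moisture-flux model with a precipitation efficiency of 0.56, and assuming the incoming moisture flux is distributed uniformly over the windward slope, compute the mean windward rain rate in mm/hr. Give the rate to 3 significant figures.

Incoming column moisture flux per unit ridge length: F = V × PW = 6.38 × 62.9 = 401.302 mm·m/s.
Spread over the 89 km slope with efficiency ε = 0.56: R = ε·F/W = 0.56 × 401.302 / 89000 m = 2.525e-03 mm/s.
R = 2.525e-03 × 3600 = 9.09 mm/hr.

R ≈ 9.09 mm/hr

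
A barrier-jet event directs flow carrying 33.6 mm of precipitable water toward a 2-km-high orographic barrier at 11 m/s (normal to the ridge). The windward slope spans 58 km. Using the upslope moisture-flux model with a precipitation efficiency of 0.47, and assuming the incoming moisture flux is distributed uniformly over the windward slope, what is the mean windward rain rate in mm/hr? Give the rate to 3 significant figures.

Incoming column moisture flux per unit ridge length: F = V × PW = 11 × 33.6 = 369.6 mm·m/s.
Spread over the 58 km slope with efficiency ε = 0.47: R = ε·F/W = 0.47 × 369.6 / 58000 m = 2.995e-03 mm/s.
R = 2.995e-03 × 3600 = 10.8 mm/hr.

R ≈ 10.8 mm/hr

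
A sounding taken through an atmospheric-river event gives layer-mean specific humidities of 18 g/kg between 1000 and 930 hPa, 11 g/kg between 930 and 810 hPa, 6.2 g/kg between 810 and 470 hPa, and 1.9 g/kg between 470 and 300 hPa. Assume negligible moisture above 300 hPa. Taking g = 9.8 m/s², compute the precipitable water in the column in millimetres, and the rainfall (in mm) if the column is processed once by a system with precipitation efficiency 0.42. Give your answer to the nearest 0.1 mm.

PW ≈ 51.1 mm; rainfall ≈ 21.5 mm

Precipitable water is the column-integrated vapour mass per unit area: PW = (1/g) Σ q̄ Δp, with q in kg/kg and Δp in Pa (1 kg/m² of water = 1 mm).
Layer 1000–930 hPa: Δp = 70 hPa = 7000 Pa, q̄ = 0.018 kg/kg → 0.018 × 7000 / 9.8 = 12.86 mm
Layer 930–810 hPa: Δp = 120 hPa = 12000 Pa, q̄ = 0.011 kg/kg → 0.011 × 12000 / 9.8 = 13.47 mm
Layer 810–470 hPa: Δp = 340 hPa = 34000 Pa, q̄ = 0.0062 kg/kg → 0.0062 × 34000 / 9.8 = 21.51 mm
Layer 470–300 hPa: Δp = 170 hPa = 17000 Pa, q̄ = 0.0019 kg/kg → 0.0019 × 17000 / 9.8 = 3.30 mm
PW = 12.86 + 13.47 + 21.51 + 3.30 = 51.14 ≈ 51.1 mm.
Rainfall = ε × PW = 0.42 × 51.1 = 21.5 mm.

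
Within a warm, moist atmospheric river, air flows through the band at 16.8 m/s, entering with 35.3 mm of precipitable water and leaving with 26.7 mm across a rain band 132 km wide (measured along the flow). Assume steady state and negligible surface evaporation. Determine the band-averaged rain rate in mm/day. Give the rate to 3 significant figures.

Column moisture flux per unit crosswind length is F = V × PW.
Inflow: F_in = 16.8 × 35.3 = 593.04 mm·m/s
Outflow: F_out = 16.8 × 26.7 = 448.56 mm·m/s
Steady-state rate R = (F_in − F_out)/L = (593.04 − 448.56) / 132000 m = 1.095e-03 mm/s.
R = 1.095e-03 × 3600 × 24 = 94.6 mm/day.

R ≈ 94.6 mm/day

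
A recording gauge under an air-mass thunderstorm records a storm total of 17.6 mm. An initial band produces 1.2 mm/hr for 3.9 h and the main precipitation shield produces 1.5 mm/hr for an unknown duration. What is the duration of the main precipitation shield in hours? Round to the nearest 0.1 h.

Known phases: 1.2 × 3.9 = 4.68 mm.
Remaining depth = 17.6 − 4.68 = 12.92 mm.
Duration = 12.92 / 1.5 = 8.6 h.

duration ≈ 8.6 h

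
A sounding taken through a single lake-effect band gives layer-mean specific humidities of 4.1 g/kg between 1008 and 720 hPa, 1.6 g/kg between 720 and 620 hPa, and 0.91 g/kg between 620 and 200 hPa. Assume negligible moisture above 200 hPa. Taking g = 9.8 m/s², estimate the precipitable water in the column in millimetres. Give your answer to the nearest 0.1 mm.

PW ≈ 17.6 mm

Precipitable water is the column-integrated vapour mass per unit area: PW = (1/g) Σ q̄ Δp, with q in kg/kg and Δp in Pa (1 kg/m² of water = 1 mm).
Layer 1008–720 hPa: Δp = 288 hPa = 28800 Pa, q̄ = 0.0041 kg/kg → 0.0041 × 28800 / 9.8 = 12.05 mm
Layer 720–620 hPa: Δp = 100 hPa = 10000 Pa, q̄ = 0.0016 kg/kg → 0.0016 × 10000 / 9.8 = 1.63 mm
Layer 620–200 hPa: Δp = 420 hPa = 42000 Pa, q̄ = 0.00091 kg/kg → 0.00091 × 42000 / 9.8 = 3.90 mm
PW = 12.05 + 1.63 + 3.90 = 17.58 ≈ 17.6 mm.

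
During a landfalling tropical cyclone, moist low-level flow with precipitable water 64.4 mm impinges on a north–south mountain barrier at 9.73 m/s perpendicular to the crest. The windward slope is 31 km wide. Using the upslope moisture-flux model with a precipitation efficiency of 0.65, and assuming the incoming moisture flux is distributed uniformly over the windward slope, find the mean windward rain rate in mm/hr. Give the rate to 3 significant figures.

R ≈ 47.3 mm/hr

Incoming column moisture flux per unit ridge length: F = V × PW = 9.73 × 64.4 = 626.612 mm·m/s.
Spread over the 31 km slope with efficiency ε = 0.65: R = ε·F/W = 0.65 × 626.612 / 31000 m = 1.314e-02 mm/s.
R = 1.314e-02 × 3600 = 47.3 mm/hr.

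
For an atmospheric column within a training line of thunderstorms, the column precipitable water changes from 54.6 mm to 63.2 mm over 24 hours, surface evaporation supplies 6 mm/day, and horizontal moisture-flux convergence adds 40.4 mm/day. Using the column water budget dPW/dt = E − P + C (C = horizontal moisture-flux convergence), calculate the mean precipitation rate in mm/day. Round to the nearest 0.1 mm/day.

P ≈ 37.8 mm/day

dPW/dt = (63.2 − 54.6) mm / (24/24 day) = +8.600 mm/day.
P = E + C − dPW/dt = 6 + (40.4) − (+8.600) = 37.8 mm/day.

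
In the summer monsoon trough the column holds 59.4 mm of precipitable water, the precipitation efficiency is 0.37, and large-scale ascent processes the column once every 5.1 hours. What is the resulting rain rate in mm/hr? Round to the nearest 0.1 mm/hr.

Each overturning extracts ε × PW = 0.37 × 59.4 = 21.978 mm.
Rate = ε·PW / τ = 21.978 / 5.1 h = 4.3 mm/hr.

R ≈ 4.3 mm/hr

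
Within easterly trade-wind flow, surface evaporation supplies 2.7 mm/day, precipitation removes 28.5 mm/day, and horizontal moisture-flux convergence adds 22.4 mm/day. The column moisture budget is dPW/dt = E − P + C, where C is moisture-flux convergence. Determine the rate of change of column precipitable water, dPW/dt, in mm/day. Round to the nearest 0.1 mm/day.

dPW/dt = E − P + C = 2.7 − 28.5 + (22.4) = -3.4 mm/day.

dPW/dt ≈ -3.4 mm/day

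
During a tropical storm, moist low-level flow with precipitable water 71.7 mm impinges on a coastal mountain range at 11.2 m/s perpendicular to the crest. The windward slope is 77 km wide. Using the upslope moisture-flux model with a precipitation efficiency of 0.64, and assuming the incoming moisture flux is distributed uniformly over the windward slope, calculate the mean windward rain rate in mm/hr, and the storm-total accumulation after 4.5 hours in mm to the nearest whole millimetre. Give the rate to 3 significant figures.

R ≈ 24.0 mm/hr; total ≈ 108 mm

Incoming column moisture flux per unit ridge length: F = V × PW = 11.2 × 71.7 = 803.04 mm·m/s.
Spread over the 77 km slope with efficiency ε = 0.64: R = ε·F/W = 0.64 × 803.04 / 77000 m = 6.675e-03 mm/s.
R = 6.675e-03 × 3600 = 24.0 mm/hr.
Over 4.5 h: total = 24.0 × 4.5 = 108 mm.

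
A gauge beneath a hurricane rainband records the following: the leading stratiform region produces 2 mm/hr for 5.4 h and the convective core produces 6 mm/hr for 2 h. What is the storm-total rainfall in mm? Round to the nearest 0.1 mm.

total ≈ 22.8 mm

Total = Σ Rᵢ Δtᵢ = 2 × 5.4 + 6 × 2
      = 10.8 + 12 = 22.8 mm.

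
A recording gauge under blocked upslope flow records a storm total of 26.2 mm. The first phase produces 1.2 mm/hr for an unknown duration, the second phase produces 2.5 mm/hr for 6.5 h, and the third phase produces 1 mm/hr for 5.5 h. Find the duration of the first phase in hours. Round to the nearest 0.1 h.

Known phases: 2.5 × 6.5 + 1 × 5.5 = 16.25 + 5.5 = 21.75 mm.
Remaining depth = 26.2 − 21.75 = 4.45 mm.
Duration = 4.45 / 1.2 = 3.7 h.

duration ≈ 3.7 h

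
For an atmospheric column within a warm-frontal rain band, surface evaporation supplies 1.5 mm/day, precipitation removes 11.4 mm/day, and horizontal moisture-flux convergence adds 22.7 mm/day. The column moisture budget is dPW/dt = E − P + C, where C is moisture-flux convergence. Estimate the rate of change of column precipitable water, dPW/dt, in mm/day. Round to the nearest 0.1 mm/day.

dPW/dt ≈ 12.8 mm/day

dPW/dt = E − P + C = 1.5 − 11.4 + (22.7) = 12.8 mm/day.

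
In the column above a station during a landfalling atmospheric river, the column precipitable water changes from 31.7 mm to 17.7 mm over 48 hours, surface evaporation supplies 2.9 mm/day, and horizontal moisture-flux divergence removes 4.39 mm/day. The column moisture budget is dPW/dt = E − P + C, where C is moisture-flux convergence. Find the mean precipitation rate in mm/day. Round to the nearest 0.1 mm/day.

P ≈ 5.5 mm/day

dPW/dt = (17.7 − 31.7) mm / (48/24 day) = -7.000 mm/day.
P = E + C − dPW/dt = 2.9 + (-4.39) − (-7.000) = 5.5 mm/day.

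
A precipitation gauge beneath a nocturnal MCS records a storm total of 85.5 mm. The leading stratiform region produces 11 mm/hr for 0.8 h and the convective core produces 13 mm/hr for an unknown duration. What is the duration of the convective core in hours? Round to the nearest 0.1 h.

Known phases: 11 × 0.8 = 8.8 mm.
Remaining depth = 85.5 − 8.8 = 76.7 mm.
Duration = 76.7 / 13 = 5.9 h.

duration ≈ 5.9 h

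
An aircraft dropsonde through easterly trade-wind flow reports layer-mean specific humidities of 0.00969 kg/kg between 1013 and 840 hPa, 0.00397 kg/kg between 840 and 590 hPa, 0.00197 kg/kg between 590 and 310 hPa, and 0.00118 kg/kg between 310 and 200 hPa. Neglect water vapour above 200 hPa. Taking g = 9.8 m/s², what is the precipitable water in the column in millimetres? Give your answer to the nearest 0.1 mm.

PW ≈ 34.2 mm

Precipitable water is the column-integrated vapour mass per unit area: PW = (1/g) Σ q̄ Δp, with q in kg/kg and Δp in Pa (1 kg/m² of water = 1 mm).
Layer 1013–840 hPa: Δp = 173 hPa = 17300 Pa, q̄ = 0.00969 kg/kg → 0.00969 × 17300 / 9.8 = 17.11 mm
Layer 840–590 hPa: Δp = 250 hPa = 25000 Pa, q̄ = 0.00397 kg/kg → 0.00397 × 25000 / 9.8 = 10.13 mm
Layer 590–310 hPa: Δp = 280 hPa = 28000 Pa, q̄ = 0.00197 kg/kg → 0.00197 × 28000 / 9.8 = 5.63 mm
Layer 310–200 hPa: Δp = 110 hPa = 11000 Pa, q̄ = 0.00118 kg/kg → 0.00118 × 11000 / 9.8 = 1.32 mm
PW = 17.11 + 10.13 + 5.63 + 1.32 = 34.19 ≈ 34.2 mm.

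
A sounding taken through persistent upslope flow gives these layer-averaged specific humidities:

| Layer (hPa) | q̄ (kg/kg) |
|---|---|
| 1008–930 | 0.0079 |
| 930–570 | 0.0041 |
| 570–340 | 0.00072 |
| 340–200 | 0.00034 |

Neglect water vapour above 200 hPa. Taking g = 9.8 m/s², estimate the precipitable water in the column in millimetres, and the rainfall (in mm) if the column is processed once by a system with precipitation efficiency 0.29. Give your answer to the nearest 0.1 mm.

PW ≈ 23.5 mm; rainfall ≈ 6.8 mm

Precipitable water is the column-integrated vapour mass per unit area: PW = (1/g) Σ q̄ Δp, with q in kg/kg and Δp in Pa (1 kg/m² of water = 1 mm).
Layer 1008–930 hPa: Δp = 78 hPa = 7800 Pa, q̄ = 0.0079 kg/kg → 0.0079 × 7800 / 9.8 = 6.29 mm
Layer 930–570 hPa: Δp = 360 hPa = 36000 Pa, q̄ = 0.0041 kg/kg → 0.0041 × 36000 / 9.8 = 15.06 mm
Layer 570–340 hPa: Δp = 230 hPa = 23000 Pa, q̄ = 0.00072 kg/kg → 0.00072 × 23000 / 9.8 = 1.69 mm
Layer 340–200 hPa: Δp = 140 hPa = 14000 Pa, q̄ = 0.00034 kg/kg → 0.00034 × 14000 / 9.8 = 0.49 mm
PW = 6.29 + 15.06 + 1.69 + 0.49 = 23.53 ≈ 23.5 mm.
Rainfall = ε × PW = 0.29 × 23.5 = 6.8 mm.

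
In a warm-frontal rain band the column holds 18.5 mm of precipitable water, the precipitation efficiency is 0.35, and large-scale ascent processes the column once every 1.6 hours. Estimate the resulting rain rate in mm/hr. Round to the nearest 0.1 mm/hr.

Each overturning extracts ε × PW = 0.35 × 18.5 = 6.475 mm.
Rate = ε·PW / τ = 6.475 / 1.6 h = 4.0 mm/hr.

R ≈ 4.0 mm/hr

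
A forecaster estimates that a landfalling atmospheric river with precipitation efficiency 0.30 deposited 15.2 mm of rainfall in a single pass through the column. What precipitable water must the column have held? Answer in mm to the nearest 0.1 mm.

PW = rainfall / ε = 15.2 / 0.30 = 50.7 mm.

PW ≈ 50.7 mm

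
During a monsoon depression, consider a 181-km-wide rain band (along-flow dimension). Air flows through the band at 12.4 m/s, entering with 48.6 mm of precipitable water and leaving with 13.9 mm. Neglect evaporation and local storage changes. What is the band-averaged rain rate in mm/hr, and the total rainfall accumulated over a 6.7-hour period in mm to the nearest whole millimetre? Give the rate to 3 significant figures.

R ≈ 8.56 mm/hr; total ≈ 57 mm

Column moisture flux per unit crosswind length is F = V × PW.
Inflow: F_in = 12.4 × 48.6 = 602.64 mm·m/s
Outflow: F_out = 12.4 × 13.9 = 172.36 mm·m/s
Steady-state rate R = (F_in − F_out)/L = (602.64 − 172.36) / 181000 m = 2.377e-03 mm/s.
R = 2.377e-03 × 3600 = 8.56 mm/hr.
Over 6.7 h: total = 8.56 × 6.7 = 57.352 ≈ 57 mm.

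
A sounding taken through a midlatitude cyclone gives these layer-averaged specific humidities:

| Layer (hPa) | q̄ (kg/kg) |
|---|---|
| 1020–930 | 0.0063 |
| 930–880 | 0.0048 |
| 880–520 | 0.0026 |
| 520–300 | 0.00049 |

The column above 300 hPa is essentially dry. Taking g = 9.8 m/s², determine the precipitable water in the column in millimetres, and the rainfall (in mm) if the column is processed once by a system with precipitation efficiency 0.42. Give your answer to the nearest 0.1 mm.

PW ≈ 18.9 mm; rainfall ≈ 7.9 mm

Precipitable water is the column-integrated vapour mass per unit area: PW = (1/g) Σ q̄ Δp, with q in kg/kg and Δp in Pa (1 kg/m² of water = 1 mm).
Layer 1020–930 hPa: Δp = 90 hPa = 9000 Pa, q̄ = 0.0063 kg/kg → 0.0063 × 9000 / 9.8 = 5.79 mm
Layer 930–880 hPa: Δp = 50 hPa = 5000 Pa, q̄ = 0.0048 kg/kg → 0.0048 × 5000 / 9.8 = 2.45 mm
Layer 880–520 hPa: Δp = 360 hPa = 36000 Pa, q̄ = 0.0026 kg/kg → 0.0026 × 36000 / 9.8 = 9.55 mm
Layer 520–300 hPa: Δp = 220 hPa = 22000 Pa, q̄ = 0.00049 kg/kg → 0.00049 × 22000 / 9.8 = 1.10 mm
PW = 5.79 + 2.45 + 9.55 + 1.10 = 18.89 ≈ 18.9 mm.
Rainfall = ε × PW = 0.42 × 18.9 = 7.9 mm.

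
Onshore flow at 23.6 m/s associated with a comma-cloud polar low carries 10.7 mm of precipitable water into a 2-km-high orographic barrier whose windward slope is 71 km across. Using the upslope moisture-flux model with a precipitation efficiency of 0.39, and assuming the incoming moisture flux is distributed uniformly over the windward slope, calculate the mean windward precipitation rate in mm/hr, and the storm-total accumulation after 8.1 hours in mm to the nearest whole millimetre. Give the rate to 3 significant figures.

Incoming column moisture flux per unit ridge length: F = V × PW = 23.6 × 10.7 = 252.52 mm·m/s.
Spread over the 71 km slope with efficiency ε = 0.39: R = ε·F/W = 0.39 × 252.52 / 71000 m = 1.387e-03 mm/s.
R = 1.387e-03 × 3600 = 4.99 mm/hr.
Over 8.1 h: total = 4.99 × 8.1 = 40.419 ≈ 40 mm.

R ≈ 4.99 mm/hr; total ≈ 40 mm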